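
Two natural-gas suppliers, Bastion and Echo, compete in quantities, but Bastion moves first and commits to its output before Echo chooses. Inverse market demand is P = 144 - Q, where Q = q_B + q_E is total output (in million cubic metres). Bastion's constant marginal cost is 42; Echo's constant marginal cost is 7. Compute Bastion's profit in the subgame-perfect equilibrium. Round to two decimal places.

Solve by backward induction. Given q_B, the follower Echo maximises π_E = (144 - q_B - q_E)q_E - 7q_E.
Setting the follower's marginal profit to zero, 137 - q_B - 2q_E = 0, i.e. q_E = (137 - q_B)/2.
Bastion substitutes q_E(q_B) into its own profit: π_B = q_B(144 - q_B - (137 - q_B)/2) - 42q_B = (151/2 - (1/2)q_B)q_B - 42q_B.
Leader FOC: 67/2 - q_B = 0, so q_B = 67/2.
Then q_E = (137 - 67/2)/2 = 207/4.
Price P = 144 - 341/4 = 235/4.
Bastion's profit: (235/4 - 42)·(67/2) = 561.1250.

561.13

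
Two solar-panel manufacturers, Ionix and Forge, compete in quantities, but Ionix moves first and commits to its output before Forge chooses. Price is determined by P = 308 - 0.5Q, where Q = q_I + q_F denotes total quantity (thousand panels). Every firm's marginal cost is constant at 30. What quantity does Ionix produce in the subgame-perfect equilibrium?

278

The follower Forge best-responds to any q_I: π_F = (308 - 0.5Q)q_F - 30q_F.
Setting the follower's marginal profit to zero, 278 - (1/2)q_I - q_F = 0, i.e. q_F = (278 - (1/2)q_I).
The leader anticipates this reaction. Substituting into P = 308 - 0.5Q gives P = 169 - (1/4)q_I, so π_I = (169 - (1/4)q_I)q_I - 30q_I.
Maximising: ∂π_I/∂q_I = 139 - (1/2)q_I = 0, giving q_I = 278.
Then q_F = (278 - (1/2)·278) = 139.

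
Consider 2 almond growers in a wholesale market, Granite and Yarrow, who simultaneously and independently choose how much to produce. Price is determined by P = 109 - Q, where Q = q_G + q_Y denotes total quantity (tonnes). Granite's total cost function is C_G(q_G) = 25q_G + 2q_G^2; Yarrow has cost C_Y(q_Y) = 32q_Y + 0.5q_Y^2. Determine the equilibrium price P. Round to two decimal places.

Granite's profit: π_G = (109 - Q)q_G - (25q_G + 2q_G²). Setting ∂π_G/∂q_G = 0: 84 - 6q_G - (q_Y) = 0.
Yarrow's profit: π_Y = (109 - Q)q_Y - (32q_Y + (1/2)q_Y²). Setting ∂π_Y/∂q_Y = 0: 77 - 3q_Y - (q_G) = 0.
So q_G = (84 - q_Y)/6 and q_Y = (77 - q_G)/3.
Solving the pair: q_G = 175/17, q_Y = 378/17.
Total output Q = 553/17, so price P = 109 - 553/17 = 1300/17.

76.47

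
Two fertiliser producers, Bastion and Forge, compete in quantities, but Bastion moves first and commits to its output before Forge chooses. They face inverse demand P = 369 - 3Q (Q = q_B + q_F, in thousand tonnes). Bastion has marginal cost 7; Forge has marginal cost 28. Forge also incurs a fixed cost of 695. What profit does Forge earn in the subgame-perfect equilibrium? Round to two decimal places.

Solve by backward induction. Given q_B, the follower Forge maximises π_F = (369 - 3q_B - 3q_F)q_F - 28q_F.
Setting the follower's marginal profit to zero, 341 - 3q_B - 6q_F = 0, i.e. q_F = (341 - 3q_B)/6.
Bastion substitutes q_F(q_B) into its own profit: π_B = q_B(369 - 3q_B - (341 - 3q_B)/2) - 7q_B = (397/2 - (3/2)q_B)q_B - 7q_B.
Maximising: ∂π_B/∂q_B = 383/2 - 3q_B = 0, giving q_B = 383/6.
Then q_F = (341 - 3·(383/6))/6 = 299/12.
Price P = 369 - 3·(355/4) = 411/4.
Forge's profit: (411/4 - 28)·(299/12) - 695 = 1167.5208.

1167.52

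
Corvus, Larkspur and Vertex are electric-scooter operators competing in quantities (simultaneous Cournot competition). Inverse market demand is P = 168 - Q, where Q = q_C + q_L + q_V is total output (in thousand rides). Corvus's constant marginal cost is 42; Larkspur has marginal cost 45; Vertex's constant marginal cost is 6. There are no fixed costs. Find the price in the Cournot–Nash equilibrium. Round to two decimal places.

Corvus's profit: π_C = (168 - Q)q_C - (42q_C). Setting ∂π_C/∂q_C = 0: 126 - 2q_C - (q_L + q_V) = 0.
Larkspur's first-order condition: 123 - 2q_L - (q_C + q_V) = 0.
Vertex's profit: π_V = (168 - Q)q_V - (6q_V). Setting ∂π_V/∂q_V = 0: 162 - 2q_V - (q_C + q_L) = 0.
Adding the 3 first-order conditions: 411 − 4Q = 0, so Q = 411/4.
Back-substituting: q_C = (126 − 411/4) = 93/4, q_L = (123 − 411/4) = 81/4, q_V = (162 − 411/4) = 237/4.
Total output Q = 411/4, so price P = 168 - 411/4 = 261/4.

65.25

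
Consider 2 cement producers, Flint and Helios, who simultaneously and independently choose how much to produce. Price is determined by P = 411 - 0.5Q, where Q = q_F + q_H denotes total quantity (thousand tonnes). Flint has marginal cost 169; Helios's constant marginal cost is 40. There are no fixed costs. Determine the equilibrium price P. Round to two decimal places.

206.67

Flint's profit: π_F = (411 - 0.5Q)q_F - (169q_F). Setting ∂π_F/∂q_F = 0: 242 - q_F - (1/2)(q_H) = 0.
Helios's first-order condition: 371 - q_H - (1/2)(q_F) = 0.
Rearranging gives the reaction functions q_F = (242 - (1/2)q_H) and q_H = (371 - (1/2)q_F).
Substituting one into the other gives q_F = 226/3 and q_H = 1000/3.
Total output Q = 1226/3, so price P = 411 - (1/2)·(1226/3) = 620/3.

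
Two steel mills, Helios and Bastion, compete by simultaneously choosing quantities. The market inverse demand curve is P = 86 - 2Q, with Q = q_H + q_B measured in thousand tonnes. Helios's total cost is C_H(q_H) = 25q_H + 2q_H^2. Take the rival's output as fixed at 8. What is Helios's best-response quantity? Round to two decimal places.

With the rival's output fixed at 8, Helios's profit is π_H = (86 - 2·8 - 2q_H)q_H - (25q_H + 2q_H²) = (70 - 2q_H)q_H - (25q_H + 2q_H²).
∂π_H/∂q_H = 45 - 8q_H = 0, so q_H = 45/8.

5.63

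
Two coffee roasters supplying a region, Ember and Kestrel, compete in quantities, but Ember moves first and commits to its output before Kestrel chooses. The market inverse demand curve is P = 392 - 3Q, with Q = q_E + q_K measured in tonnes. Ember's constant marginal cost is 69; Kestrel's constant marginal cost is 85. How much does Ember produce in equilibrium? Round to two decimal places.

56.50

The follower Kestrel best-responds to any q_E: π_K = (392 - 3Q)q_K - 85q_K.
∂π_K/∂q_K = 307 - 3q_E - 6q_K = 0 gives the reaction function q_K = (307 - 3q_E)/6.
The leader anticipates this reaction. Substituting into P = 392 - 3Q gives P = 477/2 - (3/2)q_E, so π_E = (477/2 - (3/2)q_E)q_E - 69q_E.
Maximising: ∂π_E/∂q_E = 339/2 - 3q_E = 0, giving q_E = 113/2.
Then q_K = (307 - 3·(113/2))/6 = 275/12.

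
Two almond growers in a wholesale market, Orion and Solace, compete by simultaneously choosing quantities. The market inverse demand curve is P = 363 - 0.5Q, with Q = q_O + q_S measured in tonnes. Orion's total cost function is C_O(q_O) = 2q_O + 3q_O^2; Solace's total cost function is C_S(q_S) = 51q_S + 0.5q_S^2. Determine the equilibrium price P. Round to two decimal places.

Orion's profit: π_O = (363 - 0.5Q)q_O - (2q_O + 3q_O²). Setting ∂π_O/∂q_O = 0: 361 - 7q_O - (1/2)(q_S) = 0.
Solace's first-order condition: 312 - 2q_S - (1/2)(q_O) = 0.
Rearranging gives the reaction functions q_O = (361 - (1/2)q_S)/7 and q_S = (312 - (1/2)q_O)/2.
Substituting one into the other gives q_O = 41.1636 and q_S = 145.7091.
Total output Q = 186.8727, so price P = 363 - (1/2)·186.8727 = 269.5636.

269.56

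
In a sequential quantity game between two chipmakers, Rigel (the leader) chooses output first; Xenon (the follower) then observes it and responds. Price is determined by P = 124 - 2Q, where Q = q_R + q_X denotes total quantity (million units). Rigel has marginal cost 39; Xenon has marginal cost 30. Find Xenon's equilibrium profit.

392

Solve by backward induction. Given q_R, the follower Xenon maximises π_X = (124 - 2q_R - 2q_X)q_X - 30q_X.
∂π_X/∂q_X = 94 - 2q_R - 4q_X = 0 gives the reaction function q_X = (94 - 2q_R)/4.
The leader anticipates this reaction. Substituting into P = 124 - 2Q gives P = 77 - q_R, so π_R = (77 - q_R)q_R - 39q_R.
Maximising: ∂π_R/∂q_R = 38 - 2q_R = 0, giving q_R = 19.
Then q_X = (94 - 2·19)/4 = 14.
Price P = 124 - 2·33 = 58.
Xenon's profit: (58 - 30)·14 = 392.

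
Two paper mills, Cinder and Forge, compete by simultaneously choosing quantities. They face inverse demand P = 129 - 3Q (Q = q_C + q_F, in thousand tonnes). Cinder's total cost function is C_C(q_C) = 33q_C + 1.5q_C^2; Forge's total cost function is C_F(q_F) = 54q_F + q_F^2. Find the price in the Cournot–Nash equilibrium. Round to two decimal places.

Cinder's profit: π_C = (129 - 3Q)q_C - (33q_C + (3/2)q_C²). Setting ∂π_C/∂q_C = 0: 96 - 9q_C - 3(q_F) = 0.
Forge's first-order condition: 75 - 8q_F - 3(q_C) = 0.
Rearranging gives the reaction functions q_C = (96 - 3q_F)/9 and q_F = (75 - 3q_C)/8.
Solving the pair: q_C = 181/21, q_F = 43/7.
Total output Q = 310/21, so price P = 129 - 3·(310/21) = 593/7.

84.71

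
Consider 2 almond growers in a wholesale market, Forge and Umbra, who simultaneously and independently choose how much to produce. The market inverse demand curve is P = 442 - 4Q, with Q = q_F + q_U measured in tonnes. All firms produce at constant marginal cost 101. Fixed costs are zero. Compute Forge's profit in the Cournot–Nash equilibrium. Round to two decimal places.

3230.03

Each firm earns π_i = (442 - 4Q)q_i - 101q_i.
First-order condition (treating rivals' output as given): 341 - 8q_i - 4q_j = 0.
With identical firms every q_j equals q_i, so q_j = q_i and 341 = 12q_i, giving q_i = 341/12.
Price P = 442 - 4·(341/6) = 644/3.
Forge's profit: (644/3 - 101)·(341/12) = 3230.0278.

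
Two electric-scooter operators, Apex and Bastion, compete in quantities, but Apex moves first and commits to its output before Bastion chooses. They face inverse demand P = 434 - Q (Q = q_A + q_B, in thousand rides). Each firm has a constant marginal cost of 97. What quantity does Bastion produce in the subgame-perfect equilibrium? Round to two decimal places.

84.25

Solve by backward induction. Given q_A, the follower Bastion maximises π_B = (434 - q_A - q_B)q_B - 97q_B.
∂π_B/∂q_B = 337 - q_A - 2q_B = 0 gives the reaction function q_B = (337 - q_A)/2.
Apex substitutes q_B(q_A) into its own profit: π_A = q_A(434 - q_A - (337 - q_A)/2) - 97q_A = (531/2 - (1/2)q_A)q_A - 97q_A.
Maximising: ∂π_A/∂q_A = 337/2 - q_A = 0, giving q_A = 337/2.
Then q_B = (337 - 337/2)/2 = 337/4.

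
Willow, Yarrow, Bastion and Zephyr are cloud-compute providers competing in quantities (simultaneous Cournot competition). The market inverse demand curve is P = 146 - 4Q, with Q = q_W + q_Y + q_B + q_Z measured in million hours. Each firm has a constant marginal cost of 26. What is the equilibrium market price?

A representative firm's profit is π_i = q_i(146 - 4Q) - 26q_i.
Setting ∂π_i/∂q_i = 0 with rivals' quantities fixed: 120 - 8q_i - 4·Σ_{j≠i} q_j = 0.
With identical firms every q_j equals q_i, so Σ_{j≠i} q_j = 3q_i and 120 = 20q_i, giving q_i = 6.
Total output Q = 24, so price P = 146 - 4·24 = 50.

50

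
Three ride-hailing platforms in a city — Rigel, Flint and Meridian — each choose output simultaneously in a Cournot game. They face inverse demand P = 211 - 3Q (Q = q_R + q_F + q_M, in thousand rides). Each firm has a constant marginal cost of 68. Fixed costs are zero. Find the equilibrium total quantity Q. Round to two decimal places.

35.75

Each firm earns π_i = (211 - 3Q)q_i - 68q_i.
First-order condition (treating rivals' output as given): 143 - 6q_i - 3·Σ_{j≠i} q_j = 0.
With identical firms every q_j equals q_i, so Σ_{j≠i} q_j = 2q_i and 143 = 12q_i, giving q_i = 143/12.
Total output Q = 143/12 + 143/12 + 143/12 = 143/4.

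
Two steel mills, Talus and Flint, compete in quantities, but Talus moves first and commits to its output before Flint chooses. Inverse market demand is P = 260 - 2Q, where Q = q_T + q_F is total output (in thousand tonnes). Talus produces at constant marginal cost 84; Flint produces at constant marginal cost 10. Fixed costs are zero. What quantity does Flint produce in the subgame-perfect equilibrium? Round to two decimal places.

49.75

The follower Flint best-responds to any q_T: π_F = (260 - 2Q)q_F - 10q_F.
Setting the follower's marginal profit to zero, 250 - 2q_T - 4q_F = 0, i.e. q_F = (250 - 2q_T)/4.
Talus substitutes q_F(q_T) into its own profit: π_T = q_T(260 - 2q_T - (250 - 2q_T)/2) - 84q_T = (135 - q_T)q_T - 84q_T.
The leader's first-order condition 51 - 2q_T = 0 yields q_T = 51/2.
Then q_F = (250 - 2·(51/2))/4 = 199/4.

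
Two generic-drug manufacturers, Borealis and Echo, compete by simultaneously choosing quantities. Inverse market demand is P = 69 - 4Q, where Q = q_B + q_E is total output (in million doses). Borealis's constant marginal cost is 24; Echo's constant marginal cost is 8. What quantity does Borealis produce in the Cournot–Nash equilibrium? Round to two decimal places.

2.42

Borealis's profit: π_B = (69 - 4Q)q_B - (24q_B). Setting ∂π_B/∂q_B = 0: 45 - 8q_B - 4(q_E) = 0.
Echo's first-order condition: 61 - 8q_E - 4(q_B) = 0.
Best responses: q_B = (45 - 4q_E)/8, q_E = (61 - 4q_B)/8.
Substituting one into the other gives q_B = 29/12 and q_E = 77/12.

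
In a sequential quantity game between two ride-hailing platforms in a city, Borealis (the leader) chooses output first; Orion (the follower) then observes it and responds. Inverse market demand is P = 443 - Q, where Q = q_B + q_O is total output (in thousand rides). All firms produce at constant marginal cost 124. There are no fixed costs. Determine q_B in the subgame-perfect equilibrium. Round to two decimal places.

159.50

Solve by backward induction. Given q_B, the follower Orion maximises π_O = (443 - q_B - q_O)q_O - 124q_O.
Setting the follower's marginal profit to zero, 319 - q_B - 2q_O = 0, i.e. q_O = (319 - q_B)/2.
Borealis substitutes q_O(q_B) into its own profit: π_B = q_B(443 - q_B - (319 - q_B)/2) - 124q_B = (567/2 - (1/2)q_B)q_B - 124q_B.
Maximising: ∂π_B/∂q_B = 319/2 - q_B = 0, giving q_B = 319/2.
Then q_O = (319 - 319/2)/2 = 319/4.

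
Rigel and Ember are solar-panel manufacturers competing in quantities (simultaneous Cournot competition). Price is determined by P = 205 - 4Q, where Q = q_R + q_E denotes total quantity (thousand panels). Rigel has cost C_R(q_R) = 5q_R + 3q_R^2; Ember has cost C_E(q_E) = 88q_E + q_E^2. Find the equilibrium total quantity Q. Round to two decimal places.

19.11

Rigel's profit: π_R = (205 - 4Q)q_R - (5q_R + 3q_R²). Setting ∂π_R/∂q_R = 0: 200 - 14q_R - 4(q_E) = 0.
Ember's profit: π_E = (205 - 4Q)q_E - (88q_E + q_E²). Setting ∂π_E/∂q_E = 0: 117 - 10q_E - 4(q_R) = 0.
Best responses: q_R = (200 - 4q_E)/14, q_E = (117 - 4q_R)/10.
Substituting one into the other gives q_R = 383/31 and q_E = 419/62.
Total output Q = 383/31 + 419/62 = 1185/62.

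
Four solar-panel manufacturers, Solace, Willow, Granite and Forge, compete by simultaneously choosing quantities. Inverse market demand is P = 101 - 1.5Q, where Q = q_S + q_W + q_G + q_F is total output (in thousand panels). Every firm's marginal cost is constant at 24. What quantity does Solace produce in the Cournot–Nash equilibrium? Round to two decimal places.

10.27

A representative firm's profit is π_i = q_i(101 - 1.5Q) - 24q_i.
Setting ∂π_i/∂q_i = 0 with rivals' quantities fixed: 77 - 3q_i - (3/2)·Σ_{j≠i} q_j = 0.
By symmetry each firm produces the same amount; substituting Σ_{j≠i} q_j = 3q_i yields q_i = 77/(15/2) = 154/15.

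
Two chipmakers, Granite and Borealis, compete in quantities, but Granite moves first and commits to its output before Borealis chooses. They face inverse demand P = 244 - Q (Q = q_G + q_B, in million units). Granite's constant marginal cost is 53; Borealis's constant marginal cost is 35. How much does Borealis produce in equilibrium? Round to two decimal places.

61.25

The follower Borealis best-responds to any q_G: π_B = (244 - Q)q_B - 35q_B.
Setting the follower's marginal profit to zero, 209 - q_G - 2q_B = 0, i.e. q_B = (209 - q_G)/2.
The leader anticipates this reaction. Substituting into P = 244 - Q gives P = 279/2 - (1/2)q_G, so π_G = (279/2 - (1/2)q_G)q_G - 53q_G.
Leader FOC: 173/2 - q_G = 0, so q_G = 173/2.
Then q_B = (209 - 173/2)/2 = 245/4.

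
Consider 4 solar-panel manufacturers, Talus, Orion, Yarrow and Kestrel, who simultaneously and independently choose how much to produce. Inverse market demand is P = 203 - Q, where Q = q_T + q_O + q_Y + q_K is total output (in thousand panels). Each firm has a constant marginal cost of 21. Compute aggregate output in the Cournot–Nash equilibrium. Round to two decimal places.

145.60

Each firm earns π_i = (203 - Q)q_i - 21q_i.
Setting ∂π_i/∂q_i = 0 with rivals' quantities fixed: 182 - 2q_i - Σ_{j≠i} q_j = 0.
With identical firms every q_j equals q_i, so Σ_{j≠i} q_j = 3q_i and 182 = 5q_i, giving q_i = 182/5.
Total output Q = 182/5 + 182/5 + 182/5 + 182/5 = 728/5.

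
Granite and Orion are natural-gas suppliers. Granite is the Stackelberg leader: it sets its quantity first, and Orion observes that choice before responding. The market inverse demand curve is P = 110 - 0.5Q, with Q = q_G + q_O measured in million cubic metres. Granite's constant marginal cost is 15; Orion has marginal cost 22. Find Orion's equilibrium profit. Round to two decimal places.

The follower Orion best-responds to any q_G: π_O = (110 - 0.5Q)q_O - 22q_O.
∂π_O/∂q_O = 88 - (1/2)q_G - q_O = 0 gives the reaction function q_O = (88 - (1/2)q_G).
Granite substitutes q_O(q_G) into its own profit: π_G = q_G(110 - (1/2)q_G - (88 - (1/2)q_G)/2) - 15q_G = (66 - (1/4)q_G)q_G - 15q_G.
Leader FOC: 51 - (1/2)q_G = 0, so q_G = 102.
Then q_O = (88 - (1/2)·102) = 37.
Price P = 110 - (1/2)·139 = 81/2.
Orion's profit: (81/2 - 22)·37 = 1369/2.

684.50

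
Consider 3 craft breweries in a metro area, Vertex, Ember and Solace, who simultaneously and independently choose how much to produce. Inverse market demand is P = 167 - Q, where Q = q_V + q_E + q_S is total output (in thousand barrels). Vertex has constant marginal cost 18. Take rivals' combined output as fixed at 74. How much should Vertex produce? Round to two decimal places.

With rivals' combined output fixed at 74, Vertex's profit is π_V = (167 - 74 - q_V)q_V - (18q_V) = (93 - q_V)q_V - (18q_V).
∂π_V/∂q_V = 75 - 2q_V = 0, so q_V = 75/2.

37.50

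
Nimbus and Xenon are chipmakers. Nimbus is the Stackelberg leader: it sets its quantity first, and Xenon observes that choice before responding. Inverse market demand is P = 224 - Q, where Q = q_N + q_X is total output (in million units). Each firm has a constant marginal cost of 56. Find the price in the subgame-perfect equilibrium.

98

Solve by backward induction. Given q_N, the follower Xenon maximises π_X = (224 - q_N - q_X)q_X - 56q_X.
∂π_X/∂q_X = 168 - q_N - 2q_X = 0 gives the reaction function q_X = (168 - q_N)/2.
The leader anticipates this reaction. Substituting into P = 224 - Q gives P = 140 - (1/2)q_N, so π_N = (140 - (1/2)q_N)q_N - 56q_N.
Maximising: ∂π_N/∂q_N = 84 - q_N = 0, giving q_N = 84.
Then q_X = (168 - 84)/2 = 42.
Total output Q = 126, so price P = 224 - 126 = 98.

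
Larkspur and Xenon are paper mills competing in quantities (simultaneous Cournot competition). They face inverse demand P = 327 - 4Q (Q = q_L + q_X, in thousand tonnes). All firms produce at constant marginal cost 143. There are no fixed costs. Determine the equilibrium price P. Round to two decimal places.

A representative firm's profit is π_i = q_i(327 - 4Q) - 143q_i.
Setting ∂π_i/∂q_i = 0 with rivals' quantities fixed: 184 - 8q_i - 4q_j = 0.
By symmetry each firm produces the same amount; substituting q_j = q_i yields q_i = 184/12 = 46/3.
Total output Q = 92/3, so price P = 327 - 4·(92/3) = 613/3.

204.33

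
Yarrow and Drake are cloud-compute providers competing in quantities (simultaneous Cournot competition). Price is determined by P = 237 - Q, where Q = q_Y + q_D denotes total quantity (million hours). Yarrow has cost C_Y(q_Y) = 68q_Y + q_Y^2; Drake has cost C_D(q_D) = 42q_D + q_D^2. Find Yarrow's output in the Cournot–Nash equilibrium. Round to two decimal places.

Yarrow's profit: π_Y = (237 - Q)q_Y - (68q_Y + q_Y²). Setting ∂π_Y/∂q_Y = 0: 169 - 4q_Y - (q_D) = 0.
Drake's profit: π_D = (237 - Q)q_D - (42q_D + q_D²). Setting ∂π_D/∂q_D = 0: 195 - 4q_D - (q_Y) = 0.
Best responses: q_Y = (169 - q_D)/4, q_D = (195 - q_Y)/4.
Solving the pair: q_Y = 481/15, q_D = 611/15.

32.07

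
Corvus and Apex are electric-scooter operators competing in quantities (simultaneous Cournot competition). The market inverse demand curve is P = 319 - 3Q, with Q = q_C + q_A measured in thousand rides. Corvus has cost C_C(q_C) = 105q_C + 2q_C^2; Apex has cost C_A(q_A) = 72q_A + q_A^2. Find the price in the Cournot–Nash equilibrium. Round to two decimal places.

Corvus's profit: π_C = (319 - 3Q)q_C - (105q_C + 2q_C²). Setting ∂π_C/∂q_C = 0: 214 - 10q_C - 3(q_A) = 0.
Apex's first-order condition: 247 - 8q_A - 3(q_C) = 0.
Rearranging gives the reaction functions q_C = (214 - 3q_A)/10 and q_A = (247 - 3q_C)/8.
Solving the pair: q_C = 971/71, q_A = 1828/71.
Total output Q = 39.4225, so price P = 319 - 3·39.4225 = 200.7324.

200.73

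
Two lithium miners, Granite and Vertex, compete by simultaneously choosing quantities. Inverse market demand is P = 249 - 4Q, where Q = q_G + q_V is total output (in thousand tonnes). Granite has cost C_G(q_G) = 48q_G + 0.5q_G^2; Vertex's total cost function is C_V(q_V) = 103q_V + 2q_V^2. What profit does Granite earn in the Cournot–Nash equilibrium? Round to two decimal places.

Granite's profit: π_G = (249 - 4Q)q_G - (48q_G + (1/2)q_G²). Setting ∂π_G/∂q_G = 0: 201 - 9q_G - 4(q_V) = 0.
Vertex's first-order condition: 146 - 12q_V - 4(q_G) = 0.
Rearranging gives the reaction functions q_G = (201 - 4q_V)/9 and q_V = (146 - 4q_G)/12.
Substituting one into the other gives q_G = 457/23 and q_V = 255/46.
Price P = 249 - 4·(1169/46) = 147.3478.
Granite's profit: 147.3478·(457/23) - 48·(457/23) - (1/2)(457/23)² = 1776.5983.

1776.60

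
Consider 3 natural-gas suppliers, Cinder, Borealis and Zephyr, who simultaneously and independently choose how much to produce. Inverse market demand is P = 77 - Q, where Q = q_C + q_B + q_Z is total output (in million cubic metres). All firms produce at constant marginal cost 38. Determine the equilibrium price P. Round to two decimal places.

47.75

Each firm earns π_i = (77 - Q)q_i - 38q_i.
Setting ∂π_i/∂q_i = 0 with rivals' quantities fixed: 39 - 2q_i - Σ_{j≠i} q_j = 0.
By symmetry each firm produces the same amount; substituting Σ_{j≠i} q_j = 2q_i yields q_i = 39/4.
Total output Q = 117/4, so price P = 77 - 117/4 = 191/4.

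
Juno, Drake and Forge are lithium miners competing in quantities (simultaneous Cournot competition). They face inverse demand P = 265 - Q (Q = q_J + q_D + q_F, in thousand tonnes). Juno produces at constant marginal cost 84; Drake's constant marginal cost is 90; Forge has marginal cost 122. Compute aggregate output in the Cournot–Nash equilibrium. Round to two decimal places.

Juno's profit: π_J = (265 - Q)q_J - (84q_J). Setting ∂π_J/∂q_J = 0: 181 - 2q_J - (q_D + q_F) = 0.
Drake's first-order condition: 175 - 2q_D - (q_J + q_F) = 0.
Forge's profit: π_F = (265 - Q)q_F - (122q_F). Setting ∂π_F/∂q_F = 0: 143 - 2q_F - (q_J + q_D) = 0.
Adding the 3 first-order conditions: 499 − 4Q = 0, so Q = 499/4.
Back-substituting: q_J = (181 − 499/4) = 225/4, q_D = (175 − 499/4) = 201/4, q_F = (143 − 499/4) = 73/4.
Total output Q = 225/4 + 201/4 + 73/4 = 499/4.

124.75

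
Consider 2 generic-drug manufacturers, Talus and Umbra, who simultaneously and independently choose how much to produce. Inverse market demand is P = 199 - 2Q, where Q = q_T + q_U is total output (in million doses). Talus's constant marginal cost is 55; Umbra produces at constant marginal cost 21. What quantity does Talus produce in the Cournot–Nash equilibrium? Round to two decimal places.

18.33

Talus's profit: π_T = (199 - 2Q)q_T - (55q_T). Setting ∂π_T/∂q_T = 0: 144 - 4q_T - 2(q_U) = 0.
Umbra's profit: π_U = (199 - 2Q)q_U - (21q_U). Setting ∂π_U/∂q_U = 0: 178 - 4q_U - 2(q_T) = 0.
Rearranging gives the reaction functions q_T = (144 - 2q_U)/4 and q_U = (178 - 2q_T)/4.
Substituting one into the other gives q_T = 55/3 and q_U = 106/3.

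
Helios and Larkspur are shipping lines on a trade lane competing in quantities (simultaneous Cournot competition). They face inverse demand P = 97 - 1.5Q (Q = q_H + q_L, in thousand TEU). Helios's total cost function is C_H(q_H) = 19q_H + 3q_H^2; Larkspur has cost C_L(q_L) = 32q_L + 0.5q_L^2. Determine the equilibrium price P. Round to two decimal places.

Helios's profit: π_H = (97 - 1.5Q)q_H - (19q_H + 3q_H²). Setting ∂π_H/∂q_H = 0: 78 - 9q_H - (3/2)(q_L) = 0.
Larkspur's first-order condition: 65 - 4q_L - (3/2)(q_H) = 0.
Best responses: q_H = (78 - (3/2)q_L)/9, q_L = (65 - (3/2)q_H)/4.
Solving the pair: q_H = 286/45, q_L = 208/15.
Total output Q = 182/9, so price P = 97 - (3/2)·(182/9) = 200/3.

66.67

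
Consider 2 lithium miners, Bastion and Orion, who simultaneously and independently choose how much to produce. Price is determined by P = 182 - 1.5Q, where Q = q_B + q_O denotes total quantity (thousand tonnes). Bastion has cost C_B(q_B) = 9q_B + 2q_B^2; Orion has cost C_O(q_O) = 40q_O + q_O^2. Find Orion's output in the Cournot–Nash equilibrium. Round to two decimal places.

22.43

Bastion's profit: π_B = (182 - 1.5Q)q_B - (9q_B + 2q_B²). Setting ∂π_B/∂q_B = 0: 173 - 7q_B - (3/2)(q_O) = 0.
Orion's profit: π_O = (182 - 1.5Q)q_O - (40q_O + q_O²). Setting ∂π_O/∂q_O = 0: 142 - 5q_O - (3/2)(q_B) = 0.
So q_B = (173 - (3/2)q_O)/7 and q_O = (142 - (3/2)q_B)/5.
Substituting one into the other gives q_B = 19.9084 and q_O = 22.4275.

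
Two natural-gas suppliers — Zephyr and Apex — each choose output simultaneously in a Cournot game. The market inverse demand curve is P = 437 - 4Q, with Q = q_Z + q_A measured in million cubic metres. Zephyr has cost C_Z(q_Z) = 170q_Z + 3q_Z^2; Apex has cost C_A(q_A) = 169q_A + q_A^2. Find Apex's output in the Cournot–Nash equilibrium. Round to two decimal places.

21.65

Zephyr's profit: π_Z = (437 - 4Q)q_Z - (170q_Z + 3q_Z²). Setting ∂π_Z/∂q_Z = 0: 267 - 14q_Z - 4(q_A) = 0.
Apex's first-order condition: 268 - 10q_A - 4(q_Z) = 0.
Best responses: q_Z = (267 - 4q_A)/14, q_A = (268 - 4q_Z)/10.
Solving the pair: q_Z = 799/62, q_A = 671/31.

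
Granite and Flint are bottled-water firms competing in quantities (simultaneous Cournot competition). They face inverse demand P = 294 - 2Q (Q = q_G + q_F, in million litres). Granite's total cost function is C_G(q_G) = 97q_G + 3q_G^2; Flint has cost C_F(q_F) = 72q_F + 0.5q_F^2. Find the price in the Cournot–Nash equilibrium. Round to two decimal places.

191.09

Granite's profit: π_G = (294 - 2Q)q_G - (97q_G + 3q_G²). Setting ∂π_G/∂q_G = 0: 197 - 10q_G - 2(q_F) = 0.
Flint's profit: π_F = (294 - 2Q)q_F - (72q_F + (1/2)q_F²). Setting ∂π_F/∂q_F = 0: 222 - 5q_F - 2(q_G) = 0.
So q_G = (197 - 2q_F)/10 and q_F = (222 - 2q_G)/5.
Solving the pair: q_G = 541/46, q_F = 913/23.
Total output Q = 51.4565, so price P = 294 - 2·51.4565 = 191.0870.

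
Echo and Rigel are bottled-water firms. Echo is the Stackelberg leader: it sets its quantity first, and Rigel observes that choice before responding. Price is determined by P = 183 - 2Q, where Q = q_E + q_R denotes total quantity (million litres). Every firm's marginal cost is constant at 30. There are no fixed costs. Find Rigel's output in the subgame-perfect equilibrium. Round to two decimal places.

The follower Rigel best-responds to any q_E: π_R = (183 - 2Q)q_R - 30q_R.
Follower FOC: 153 - 2q_E - 4q_R = 0, so q_R(q_E) = (153 - 2q_E)/4.
The leader anticipates this reaction. Substituting into P = 183 - 2Q gives P = 213/2 - q_E, so π_E = (213/2 - q_E)q_E - 30q_E.
Maximising: ∂π_E/∂q_E = 153/2 - 2q_E = 0, giving q_E = 153/4.
Then q_R = (153 - 2·(153/4))/4 = 153/8.

19.13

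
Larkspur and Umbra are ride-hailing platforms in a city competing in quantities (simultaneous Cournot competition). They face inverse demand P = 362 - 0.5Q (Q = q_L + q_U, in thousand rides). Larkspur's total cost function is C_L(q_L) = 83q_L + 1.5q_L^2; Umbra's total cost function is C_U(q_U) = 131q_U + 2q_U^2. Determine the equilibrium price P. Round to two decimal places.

309.75

Larkspur's profit: π_L = (362 - 0.5Q)q_L - (83q_L + (3/2)q_L²). Setting ∂π_L/∂q_L = 0: 279 - 4q_L - (1/2)(q_U) = 0.
Umbra's first-order condition: 231 - 5q_U - (1/2)(q_L) = 0.
Rearranging gives the reaction functions q_L = (279 - (1/2)q_U)/4 and q_U = (231 - (1/2)q_L)/5.
Substituting one into the other gives q_L = 64.7848 and q_U = 39.7215.
Total output Q = 104.5063, so price P = 362 - (1/2)·104.5063 = 309.7468.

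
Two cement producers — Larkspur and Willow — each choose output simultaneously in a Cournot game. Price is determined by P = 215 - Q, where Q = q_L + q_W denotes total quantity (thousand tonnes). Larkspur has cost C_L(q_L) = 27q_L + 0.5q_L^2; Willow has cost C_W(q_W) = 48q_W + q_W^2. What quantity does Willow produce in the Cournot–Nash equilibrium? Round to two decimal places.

28.45

Larkspur's profit: π_L = (215 - Q)q_L - (27q_L + (1/2)q_L²). Setting ∂π_L/∂q_L = 0: 188 - 3q_L - (q_W) = 0.
Willow's first-order condition: 167 - 4q_W - (q_L) = 0.
So q_L = (188 - q_W)/3 and q_W = (167 - q_L)/4.
Substituting one into the other gives q_L = 585/11 and q_W = 313/11.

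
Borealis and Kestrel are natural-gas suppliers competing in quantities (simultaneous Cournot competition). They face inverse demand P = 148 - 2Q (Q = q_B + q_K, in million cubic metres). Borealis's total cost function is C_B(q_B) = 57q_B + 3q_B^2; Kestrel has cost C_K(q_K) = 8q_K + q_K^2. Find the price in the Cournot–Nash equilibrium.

Borealis's profit: π_B = (148 - 2Q)q_B - (57q_B + 3q_B²). Setting ∂π_B/∂q_B = 0: 91 - 10q_B - 2(q_K) = 0.
Kestrel's profit: π_K = (148 - 2Q)q_K - (8q_K + q_K²). Setting ∂π_K/∂q_K = 0: 140 - 6q_K - 2(q_B) = 0.
So q_B = (91 - 2q_K)/10 and q_K = (140 - 2q_B)/6.
Substituting one into the other gives q_B = 19/4 and q_K = 87/4.
Total output Q = 53/2, so price P = 148 - 2·(53/2) = 95.

95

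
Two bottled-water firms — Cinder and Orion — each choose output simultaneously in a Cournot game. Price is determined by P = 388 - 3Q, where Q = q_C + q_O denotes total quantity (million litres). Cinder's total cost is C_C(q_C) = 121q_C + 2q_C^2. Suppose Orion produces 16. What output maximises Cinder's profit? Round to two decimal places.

With the rival's output fixed at 16, Cinder's profit is π_C = (388 - 3·16 - 3q_C)q_C - (121q_C + 2q_C²) = (340 - 3q_C)q_C - (121q_C + 2q_C²).
∂π_C/∂q_C = 219 - 10q_C = 0, so q_C = 219/10.

21.90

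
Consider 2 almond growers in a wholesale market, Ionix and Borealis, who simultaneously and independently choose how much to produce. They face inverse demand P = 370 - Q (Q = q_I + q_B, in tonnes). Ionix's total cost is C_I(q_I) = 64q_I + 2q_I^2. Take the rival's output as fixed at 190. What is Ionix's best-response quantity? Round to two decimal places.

19.33

With the rival's output fixed at 190, Ionix's profit is π_I = (370 - 190 - q_I)q_I - (64q_I + 2q_I²) = (180 - q_I)q_I - (64q_I + 2q_I²).
∂π_I/∂q_I = 116 - 6q_I = 0, so q_I = 58/3.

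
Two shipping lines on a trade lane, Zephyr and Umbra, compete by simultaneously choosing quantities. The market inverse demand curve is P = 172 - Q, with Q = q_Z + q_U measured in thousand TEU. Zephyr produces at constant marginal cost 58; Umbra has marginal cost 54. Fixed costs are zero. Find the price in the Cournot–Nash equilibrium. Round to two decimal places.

94.67

Zephyr's profit: π_Z = (172 - Q)q_Z - (58q_Z). Setting ∂π_Z/∂q_Z = 0: 114 - 2q_Z - (q_U) = 0.
Umbra's profit: π_U = (172 - Q)q_U - (54q_U). Setting ∂π_U/∂q_U = 0: 118 - 2q_U - (q_Z) = 0.
Rearranging gives the reaction functions q_Z = (114 - q_U)/2 and q_U = (118 - q_Z)/2.
Solving the pair: q_Z = 110/3, q_U = 122/3.
Total output Q = 232/3, so price P = 172 - 232/3 = 284/3.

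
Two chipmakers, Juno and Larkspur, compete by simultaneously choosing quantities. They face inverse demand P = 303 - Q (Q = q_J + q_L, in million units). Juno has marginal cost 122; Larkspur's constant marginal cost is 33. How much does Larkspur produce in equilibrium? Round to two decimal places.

Juno's profit: π_J = (303 - Q)q_J - (122q_J). Setting ∂π_J/∂q_J = 0: 181 - 2q_J - (q_L) = 0.
Larkspur's first-order condition: 270 - 2q_L - (q_J) = 0.
So q_J = (181 - q_L)/2 and q_L = (270 - q_J)/2.
Solving the pair: q_J = 92/3, q_L = 359/3.

119.67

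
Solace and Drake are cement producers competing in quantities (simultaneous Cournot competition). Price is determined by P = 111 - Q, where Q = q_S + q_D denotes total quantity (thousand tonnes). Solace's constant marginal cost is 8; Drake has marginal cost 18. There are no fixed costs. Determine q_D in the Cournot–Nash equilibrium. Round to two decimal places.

27.67

Solace's profit: π_S = (111 - Q)q_S - (8q_S). Setting ∂π_S/∂q_S = 0: 103 - 2q_S - (q_D) = 0.
Drake's first-order condition: 93 - 2q_D - (q_S) = 0.
Rearranging gives the reaction functions q_S = (103 - q_D)/2 and q_D = (93 - q_S)/2.
Substituting one into the other gives q_S = 113/3 and q_D = 83/3.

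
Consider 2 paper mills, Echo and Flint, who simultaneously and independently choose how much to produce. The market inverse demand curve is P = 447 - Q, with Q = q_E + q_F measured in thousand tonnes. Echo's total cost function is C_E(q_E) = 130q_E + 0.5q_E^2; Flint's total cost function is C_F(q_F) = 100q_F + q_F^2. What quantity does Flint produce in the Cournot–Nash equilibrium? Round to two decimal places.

Echo's profit: π_E = (447 - Q)q_E - (130q_E + (1/2)q_E²). Setting ∂π_E/∂q_E = 0: 317 - 3q_E - (q_F) = 0.
Flint's first-order condition: 347 - 4q_F - (q_E) = 0.
So q_E = (317 - q_F)/3 and q_F = (347 - q_E)/4.
Substituting one into the other gives q_E = 921/11 and q_F = 724/11.

65.82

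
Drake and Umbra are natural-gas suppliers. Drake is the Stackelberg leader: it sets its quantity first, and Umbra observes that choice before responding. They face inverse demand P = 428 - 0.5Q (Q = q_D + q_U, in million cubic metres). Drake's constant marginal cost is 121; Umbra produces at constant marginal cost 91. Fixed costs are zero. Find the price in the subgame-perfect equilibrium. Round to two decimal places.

Solve by backward induction. Given q_D, the follower Umbra maximises π_U = (428 - (1/2)q_D - (1/2)q_U)q_U - 91q_U.
∂π_U/∂q_U = 337 - (1/2)q_D - q_U = 0 gives the reaction function q_U = (337 - (1/2)q_D).
Drake substitutes q_U(q_D) into its own profit: π_D = q_D(428 - (1/2)q_D - (337 - (1/2)q_D)/2) - 121q_D = (519/2 - (1/4)q_D)q_D - 121q_D.
Leader FOC: 277/2 - (1/2)q_D = 0, so q_D = 277.
Then q_U = (337 - (1/2)·277) = 397/2.
Total output Q = 951/2, so price P = 428 - (1/2)·(951/2) = 761/4.

190.25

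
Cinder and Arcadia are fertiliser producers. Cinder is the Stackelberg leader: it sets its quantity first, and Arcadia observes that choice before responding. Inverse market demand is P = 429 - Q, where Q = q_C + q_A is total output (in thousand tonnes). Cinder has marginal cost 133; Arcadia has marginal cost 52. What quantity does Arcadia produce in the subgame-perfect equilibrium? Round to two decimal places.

Solve by backward induction. Given q_C, the follower Arcadia maximises π_A = (429 - q_C - q_A)q_A - 52q_A.
∂π_A/∂q_A = 377 - q_C - 2q_A = 0 gives the reaction function q_A = (377 - q_C)/2.
The leader anticipates this reaction. Substituting into P = 429 - Q gives P = 481/2 - (1/2)q_C, so π_C = (481/2 - (1/2)q_C)q_C - 133q_C.
Maximising: ∂π_C/∂q_C = 215/2 - q_C = 0, giving q_C = 215/2.
Then q_A = (377 - 215/2)/2 = 539/4.

134.75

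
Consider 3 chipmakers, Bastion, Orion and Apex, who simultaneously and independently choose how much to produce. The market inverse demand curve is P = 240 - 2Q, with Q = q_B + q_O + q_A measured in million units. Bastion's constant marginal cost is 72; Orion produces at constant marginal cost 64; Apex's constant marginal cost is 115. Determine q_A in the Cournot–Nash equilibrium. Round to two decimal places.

3.88

Bastion's profit: π_B = (240 - 2Q)q_B - (72q_B). Setting ∂π_B/∂q_B = 0: 168 - 4q_B - 2(q_O + q_A) = 0.
Orion's first-order condition: 176 - 4q_O - 2(q_B + q_A) = 0.
Apex's first-order condition: 125 - 4q_A - 2(q_B + q_O) = 0.
Adding the 3 conditions: 469 − 4Q − 4Q = 0, i.e. Q = 469/8.
Back-substituting: q_B = (168 − 469/4)/2 = 203/8, q_O = (176 − 469/4)/2 = 235/8, q_A = (125 − 469/4)/2 = 31/8.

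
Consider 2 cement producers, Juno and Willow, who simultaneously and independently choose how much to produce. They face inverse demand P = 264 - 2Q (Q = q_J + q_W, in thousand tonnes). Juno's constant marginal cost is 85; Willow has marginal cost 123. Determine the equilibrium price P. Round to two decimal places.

Juno's profit: π_J = (264 - 2Q)q_J - (85q_J). Setting ∂π_J/∂q_J = 0: 179 - 4q_J - 2(q_W) = 0.
Willow's first-order condition: 141 - 4q_W - 2(q_J) = 0.
Rearranging gives the reaction functions q_J = (179 - 2q_W)/4 and q_W = (141 - 2q_J)/4.
Substituting one into the other gives q_J = 217/6 and q_W = 103/6.
Total output Q = 160/3, so price P = 264 - 2·(160/3) = 472/3.

157.33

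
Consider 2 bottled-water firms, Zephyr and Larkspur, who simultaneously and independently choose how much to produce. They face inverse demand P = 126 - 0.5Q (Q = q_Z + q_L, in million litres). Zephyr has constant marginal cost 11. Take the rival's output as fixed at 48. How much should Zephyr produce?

With the rival's output fixed at 48, Zephyr's profit is π_Z = (126 - (1/2)·48 - (1/2)q_Z)q_Z - (11q_Z) = (102 - (1/2)q_Z)q_Z - (11q_Z).
∂π_Z/∂q_Z = 91 - q_Z = 0, so q_Z = 91.

91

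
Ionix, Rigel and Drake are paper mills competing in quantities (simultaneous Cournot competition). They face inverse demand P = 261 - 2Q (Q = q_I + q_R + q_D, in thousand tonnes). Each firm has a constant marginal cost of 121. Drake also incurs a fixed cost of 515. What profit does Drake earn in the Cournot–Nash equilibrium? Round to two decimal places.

97.50

Each firm earns π_i = (261 - 2Q)q_i - 121q_i.
First-order condition (treating rivals' output as given): 140 - 4q_i - 2·Σ_{j≠i} q_j = 0.
With identical firms every q_j equals q_i, so Σ_{j≠i} q_j = 2q_i and 140 = 8q_i, giving q_i = 35/2.
Price P = 261 - 2·(105/2) = 156.
Drake's profit: (156 - 121)·(35/2) - 515 = 195/2.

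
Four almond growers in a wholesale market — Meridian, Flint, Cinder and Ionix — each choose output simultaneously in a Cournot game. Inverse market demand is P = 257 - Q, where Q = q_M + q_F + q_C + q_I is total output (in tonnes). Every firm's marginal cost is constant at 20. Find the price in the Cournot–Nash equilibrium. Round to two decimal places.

67.40

Each firm earns π_i = (257 - Q)q_i - 20q_i.
First-order condition (treating rivals' output as given): 237 - 2q_i - Σ_{j≠i} q_j = 0.
With identical firms every q_j equals q_i, so Σ_{j≠i} q_j = 3q_i and 237 = 5q_i, giving q_i = 237/5.
Total output Q = 948/5, so price P = 257 - 948/5 = 337/5.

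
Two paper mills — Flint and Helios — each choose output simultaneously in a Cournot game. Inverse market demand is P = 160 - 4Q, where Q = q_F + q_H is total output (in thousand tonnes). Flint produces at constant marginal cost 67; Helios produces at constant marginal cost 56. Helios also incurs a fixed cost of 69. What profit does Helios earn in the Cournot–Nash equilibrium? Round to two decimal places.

Flint's profit: π_F = (160 - 4Q)q_F - (67q_F). Setting ∂π_F/∂q_F = 0: 93 - 8q_F - 4(q_H) = 0.
Helios's profit: π_H = (160 - 4Q)q_H - (56q_H). Setting ∂π_H/∂q_H = 0: 104 - 8q_H - 4(q_F) = 0.
Rearranging gives the reaction functions q_F = (93 - 4q_H)/8 and q_H = (104 - 4q_F)/8.
Substituting one into the other gives q_F = 41/6 and q_H = 115/12.
Price P = 160 - 4·(197/12) = 283/3.
Helios's profit: (283/3 - 56)·(115/12) - 69 = 298.3611.

298.36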